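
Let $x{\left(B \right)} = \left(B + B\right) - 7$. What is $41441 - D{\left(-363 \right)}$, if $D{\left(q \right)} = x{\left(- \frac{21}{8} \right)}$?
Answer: $\frac{165813}{4} \approx 41453.0$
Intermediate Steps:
$x{\left(B \right)} = -7 + 2 B$ ($x{\left(B \right)} = 2 B - 7 = -7 + 2 B$)
$D{\left(q \right)} = - \frac{49}{4}$ ($D{\left(q \right)} = -7 + 2 \left(- \frac{21}{8}\right) = -7 - \frac{21}{4} = - \frac{49}{4}$)
$41441 - D{\left(-363 \right)} = 41441 - - \frac{49}{4} = 41441 + \frac{49}{4} = \frac{165813}{4}$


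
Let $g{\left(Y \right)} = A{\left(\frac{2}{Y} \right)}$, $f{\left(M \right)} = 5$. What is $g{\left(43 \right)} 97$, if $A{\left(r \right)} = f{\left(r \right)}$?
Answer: $485$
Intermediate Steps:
$A{\left(r \right)} = 5$
$g{\left(Y \right)} = 5$
$g{\left(43 \right)} 97 = 5 \cdot 97 = 485$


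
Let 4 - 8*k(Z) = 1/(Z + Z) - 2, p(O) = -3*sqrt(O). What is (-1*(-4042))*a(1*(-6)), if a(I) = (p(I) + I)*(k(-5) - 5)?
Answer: 2055357/20 + 2055357*I*sqrt(6)/40 ≈ 1.0277e+5 + 1.2586e+5*I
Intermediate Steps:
k(Z) = 3/4 - 1/(16*Z) (k(Z) = 1/2 - (1/(Z + Z) - 2)/8 = 1/2 - (1/(2*Z) - 2)/8 = 1/2 - (-2 + 1/(2*Z))/8 = 1/2 + (1/4 - 1/(16*Z)) = 3/4 - 1/(16*Z))
a(I) = -339*I/80 + 1017*sqrt(I)/80 (a(I) = (-3*sqrt(I) + I)*((1/16)*(-1 + 12*(-5))/(-5) - 5) = (I - 3*sqrt(I))*((1/16)*(-1/5)*(-1 - 60) - 5) = (I - 3*sqrt(I))*((1/16)*(-1/5)*(-61) - 5) = (I - 3*sqrt(I))*(61/80 - 5) = (I - 3*sqrt(I))*(-339/80) = -339*I/80 + 1017*sqrt(I)/80)
(-1*(-4042))*a(1*(-6)) = (-1*(-4042))*(-339*(-6)/80 + 1017*sqrt(1*(-6))/80) = 4042*(-339/80*(-6) + 1017*sqrt(-6)/80) = 4042*(1017/40 + 1017*(I*sqrt(6))/80) = 4042*(1017/40 + 1017*I*sqrt(6)/80) = 2055357/20 + 2055357*I*sqrt(6)/40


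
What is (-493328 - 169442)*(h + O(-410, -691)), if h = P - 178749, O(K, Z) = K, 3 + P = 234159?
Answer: -36450361690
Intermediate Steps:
P = 234156 (P = -3 + 234159 = 234156)
h = 55407 (h = 234156 - 178749 = 55407)
(-493328 - 169442)*(h + O(-410, -691)) = (-493328 - 169442)*(55407 - 410) = -662770*54997 = -36450361690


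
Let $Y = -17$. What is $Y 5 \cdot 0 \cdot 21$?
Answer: $0$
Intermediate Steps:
$Y 5 \cdot 0 \cdot 21 = - 17 \cdot 5 \cdot 0 \cdot 21 = \left(-17\right) 0 \cdot 21 = 0 \cdot 21 = 0$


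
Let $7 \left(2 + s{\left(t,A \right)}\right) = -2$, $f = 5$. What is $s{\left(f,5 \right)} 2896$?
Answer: $- \frac{46336}{7} \approx -6619.4$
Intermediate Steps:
$s{\left(t,A \right)} = - \frac{16}{7}$ ($s{\left(t,A \right)} = -2 + \frac{1}{7} \left(-2\right) = -2 - \frac{2}{7} = - \frac{16}{7}$)
$s{\left(f,5 \right)} 2896 = \left(- \frac{16}{7}\right) 2896 = - \frac{46336}{7}$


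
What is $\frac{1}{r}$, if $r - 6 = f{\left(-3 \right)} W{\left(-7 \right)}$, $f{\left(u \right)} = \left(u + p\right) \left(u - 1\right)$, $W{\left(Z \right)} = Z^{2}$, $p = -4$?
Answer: $\frac{1}{1378} \approx 0.00072569$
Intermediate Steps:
$f{\left(u \right)} = \left(-1 + u\right) \left(-4 + u\right)$ ($f{\left(u \right)} = \left(u - 4\right) \left(u - 1\right) = \left(-4 + u\right) \left(-1 + u\right) = \left(-1 + u\right) \left(-4 + u\right)$)
$r = 1378$ ($r = 6 + \left(4 + \left(-3\right)^{2} - -15\right) \left(-7\right)^{2} = 6 + \left(4 + 9 + 15\right) 49 = 6 + 28 \cdot 49 = 6 + 1372 = 1378$)
$\frac{1}{r} = \frac{1}{1378}$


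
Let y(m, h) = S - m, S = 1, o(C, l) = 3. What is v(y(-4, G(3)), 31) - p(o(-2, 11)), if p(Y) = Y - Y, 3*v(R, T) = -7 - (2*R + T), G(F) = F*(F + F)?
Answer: -16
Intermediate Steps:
G(F) = 2*F² (G(F) = F*(2*F) = 2*F²)
y(m, h) = 1 - m
v(R, T) = -7/3 - 2*R/3 - T/3 (v(R, T) = (-7 - (2*R + T))/3 = (-7 - (T + 2*R))/3 = (-7 + (-T - 2*R))/3 = (-7 - T - 2*R)/3 = -7/3 - 2*R/3 - T/3)
p(Y) = 0
v(y(-4, G(3)), 31) - p(o(-2, 11)) = (-7/3 - 2*(1 - 1*(-4))/3 - ⅓*31) - 1*0 = (-7/3 - 2*(1 + 4)/3 - 31/3) + 0 = (-7/3 - ⅔*5 - 31/3) + 0 = (-7/3 - 10/3 - 31/3) + 0 = -16 + 0 = -16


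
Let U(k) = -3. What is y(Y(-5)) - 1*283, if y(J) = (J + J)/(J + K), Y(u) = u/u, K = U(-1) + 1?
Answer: -285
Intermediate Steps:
K = -2 (K = -3 + 1 = -2)
Y(u) = 1
y(J) = 2*J/(-2 + J) (y(J) = (J + J)/(J - 2) = (2*J)/(-2 + J) = 2*J/(-2 + J))
y(Y(-5)) - 1*283 = 2*1/(-2 + 1) - 1*283 = 2*1/(-1) - 283 = 2*1*(-1) - 283 = -2 - 283 = -285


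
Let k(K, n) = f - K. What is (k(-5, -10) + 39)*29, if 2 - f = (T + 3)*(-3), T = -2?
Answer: 1421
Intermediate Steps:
f = 5 (f = 2 - (-2 + 3)*(-3) = 2 - (-3) = 2 - 1*(-3) = 2 + 3 = 5)
k(K, n) = 5 - K
(k(-5, -10) + 39)*29 = ((5 - 1*(-5)) + 39)*29 = ((5 + 5) + 39)*29 = (10 + 39)*29 = 49*29 = 1421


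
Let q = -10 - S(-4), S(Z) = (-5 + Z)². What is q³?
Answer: -753571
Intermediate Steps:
q = -91 (q = -10 - (-5 - 4)² = -10 - 1*(-9)² = -10 - 1*81 = -10 - 81 = -91)
q³ = (-91)³ = -753571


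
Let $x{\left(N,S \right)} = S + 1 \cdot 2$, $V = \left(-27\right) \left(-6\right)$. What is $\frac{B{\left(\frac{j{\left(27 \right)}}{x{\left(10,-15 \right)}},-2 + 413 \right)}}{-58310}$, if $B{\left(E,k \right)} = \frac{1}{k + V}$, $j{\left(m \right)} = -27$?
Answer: $- \frac{1}{33411630} \approx -2.993 \cdot 10^{-8}$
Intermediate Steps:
$V = 162$
$x{\left(N,S \right)} = 2 + S$ ($x{\left(N,S \right)} = S + 2 = 2 + S$)
$B{\left(E,k \right)} = \frac{1}{162 + k}$ ($B{\left(E,k \right)} = \frac{1}{k + 162} = \frac{1}{162 + k}$)
$\frac{B{\left(\frac{j{\left(27 \right)}}{x{\left(10,-15 \right)}},-2 + 413 \right)}}{-58310} = \frac{1}{\left(162 + \left(-2 + 413\right)\right) \left(-58310\right)} = \frac{1}{162 + 411} \left(- \frac{1}{58310}\right) = \frac{1}{573} \left(- \frac{1}{58310}\right) = - \frac{1}{33411630}$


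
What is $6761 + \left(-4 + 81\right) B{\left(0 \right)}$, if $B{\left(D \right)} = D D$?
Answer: $6761$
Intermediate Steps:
$B{\left(D \right)} = D^{2}$
$6761 + \left(-4 + 81\right) B{\left(0 \right)} = 6761 + \left(-4 + 81\right) 0^{2} = 6761 + 77 \cdot 0 = 6761 + 0 = 6761$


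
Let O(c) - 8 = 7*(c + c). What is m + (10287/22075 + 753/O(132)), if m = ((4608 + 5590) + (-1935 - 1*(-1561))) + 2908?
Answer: 521681033547/40971200 ≈ 12733.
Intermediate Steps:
O(c) = 8 + 14*c (O(c) = 8 + 7*(c + c) = 8 + 7*(2*c) = 8 + 14*c)
m = 12732 (m = (10198 + (-1935 + 1561)) + 2908 = (10198 - 374) + 2908 = 9824 + 2908 = 12732)
m + (10287/22075 + 753/O(132)) = 12732 + (10287/22075 + 753/(8 + 14*132)) = 12732 + (10287*(1/22075) + 753/(8 + 1848)) = 12732 + (10287/22075 + 753/1856) = 12732 + 35715147/40971200 = 521681033547/40971200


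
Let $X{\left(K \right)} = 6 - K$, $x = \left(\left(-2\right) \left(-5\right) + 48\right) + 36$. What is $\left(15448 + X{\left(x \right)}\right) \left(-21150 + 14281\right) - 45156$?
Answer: $-105552996$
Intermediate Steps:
$x = 94$ ($x = \left(10 + 48\right) + 36 = 58 + 36 = 94$)
$\left(15448 + X{\left(x \right)}\right) \left(-21150 + 14281\right) - 45156 = \left(15448 + \left(6 - 94\right)\right) \left(-21150 + 14281\right) - 45156 = \left(15448 + \left(6 - 94\right)\right) \left(-6869\right) - 45156 = \left(15448 - 88\right) \left(-6869\right) - 45156 = 15360 \left(-6869\right) - 45156 = -105507840 - 45156 = -105552996$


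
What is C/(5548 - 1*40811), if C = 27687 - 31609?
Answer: 3922/35263 ≈ 0.11122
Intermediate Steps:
C = -3922
C/(5548 - 1*40811) = -3922/(5548 - 1*40811) = -3922/(5548 - 40811) = -3922/(-35263) = -3922*(-1/35263) = 3922/35263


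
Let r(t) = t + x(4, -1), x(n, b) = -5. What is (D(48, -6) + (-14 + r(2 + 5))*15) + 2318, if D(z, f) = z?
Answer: 2186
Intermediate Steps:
r(t) = -5 + t (r(t) = t - 5 = -5 + t)
(D(48, -6) + (-14 + r(2 + 5))*15) + 2318 = (48 + (-14 + (-5 + (2 + 5)))*15) + 2318 = (48 + (-14 + (-5 + 7))*15) + 2318 = (48 + (-14 + 2)*15) + 2318 = (48 - 12*15) + 2318 = (48 - 180) + 2318 = -132 + 2318 = 2186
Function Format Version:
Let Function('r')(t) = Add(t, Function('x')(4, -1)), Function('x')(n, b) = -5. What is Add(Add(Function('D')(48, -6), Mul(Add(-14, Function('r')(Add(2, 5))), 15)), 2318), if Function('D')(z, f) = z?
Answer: 2186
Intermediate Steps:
Function('r')(t) = Add(-5, t) (Function('r')(t) = Add(t, -5) = Add(-5, t))
Add(Add(Function('D')(48, -6), Mul(Add(-14, Function('r')(Add(2, 5))), 15)), 2318) = Add(Add(48, Mul(Add(-14, Add(-5, Add(2, 5))), 15)), 2318) = Add(Add(48, Mul(Add(-14, Add(-5, 7)), 15)), 2318) = Add(Add(48, Mul(Add(-14, 2), 15)), 2318) = Add(Add(48, Mul(-12, 15)), 2318) = Add(Add(48, -180), 2318) = Add(-132, 2318) = 2186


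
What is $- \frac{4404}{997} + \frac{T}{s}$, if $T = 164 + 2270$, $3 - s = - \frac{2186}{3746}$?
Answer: $\frac{2257822853}{3345932} \approx 674.8$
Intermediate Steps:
$s = \frac{6712}{1873}$ ($s = 3 - - \frac{2186}{3746} = 3 - \left(-2186\right) \frac{1}{3746} = 3 - - \frac{1093}{1873} = 3 + \frac{1093}{1873} = \frac{6712}{1873} \approx 3.5836$)
$T = 2434$
$- \frac{4404}{997} + \frac{T}{s} = - \frac{4404}{997} + \frac{2434}{\frac{6712}{1873}} = \left(-4404\right) \frac{1}{997} + 2434 \cdot \frac{1873}{6712} = - \frac{4404}{997} + \frac{2279441}{3356} = \frac{2257822853}{3345932}$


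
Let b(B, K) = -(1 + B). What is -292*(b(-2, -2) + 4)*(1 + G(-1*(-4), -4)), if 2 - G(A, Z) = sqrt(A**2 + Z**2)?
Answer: -4380 + 5840*sqrt(2) ≈ 3879.0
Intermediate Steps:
G(A, Z) = 2 - sqrt(A**2 + Z**2)
b(B, K) = -1 - B
-292*(b(-2, -2) + 4)*(1 + G(-1*(-4), -4)) = -292*((-1 - 1*(-2)) + 4)*(1 + (2 - sqrt((-1*(-4))**2 + (-4)**2))) = -292*((-1 + 2) + 4)*(1 + (2 - sqrt(4**2 + 16))) = -292*(1 + 4)*(1 + (2 - sqrt(16 + 16))) = -1460*(1 + (2 - sqrt(32))) = -1460*(1 + (2 - 4*sqrt(2))) = -1460*(3 - 4*sqrt(2)) = -292*(15 - 20*sqrt(2)) = -4380 + 5840*sqrt(2)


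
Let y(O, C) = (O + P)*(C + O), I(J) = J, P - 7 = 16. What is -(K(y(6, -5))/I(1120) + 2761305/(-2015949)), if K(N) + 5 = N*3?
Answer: 487892297/376310480 ≈ 1.2965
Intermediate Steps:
P = 23 (P = 7 + 16 = 23)
y(O, C) = (23 + O)*(C + O) (y(O, C) = (O + 23)*(C + O) = (23 + O)*(C + O))
K(N) = -5 + 3*N (K(N) = -5 + N*3 = -5 + 3*N)
-(K(y(6, -5))/I(1120) + 2761305/(-2015949)) = -((-5 + 3*(6² + 23*(-5) + 23*6 - 5*6))/1120 + 2761305/(-2015949)) = -((-5 + 3*(36 - 115 + 138 - 30))*(1/1120) + 2761305*(-1/2015949)) = -((-5 + 3*29)*(1/1120) - 920435/671983) = -((-5 + 87)*(1/1120) - 920435/671983) = -(82*(1/1120) - 920435/671983) = -(41/560 - 920435/671983) = -1*(-487892297/376310480) = 487892297/376310480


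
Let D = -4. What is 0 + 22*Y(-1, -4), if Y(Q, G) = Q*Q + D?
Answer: -66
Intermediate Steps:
Y(Q, G) = -4 + Q**2 (Y(Q, G) = Q*Q - 4 = Q**2 - 4 = -4 + Q**2)
0 + 22*Y(-1, -4) = 0 + 22*(-4 + (-1)**2) = 0 + 22*(-4 + 1) = 0 + 22*(-3) = 0 - 66 = -66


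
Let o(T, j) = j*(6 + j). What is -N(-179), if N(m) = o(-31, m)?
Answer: -30967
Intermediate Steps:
N(m) = m*(6 + m)
-N(-179) = -(-179)*(6 - 179) = -(-179)*(-173) = -1*30967 = -30967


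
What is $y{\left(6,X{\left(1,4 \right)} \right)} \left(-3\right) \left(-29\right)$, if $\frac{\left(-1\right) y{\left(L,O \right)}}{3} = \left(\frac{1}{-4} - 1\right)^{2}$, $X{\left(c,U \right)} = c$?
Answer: $- \frac{6525}{16} \approx -407.81$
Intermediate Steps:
$y{\left(L,O \right)} = - \frac{75}{16}$ ($y{\left(L,O \right)} = - 3 \left(\frac{1}{-4} - 1\right)^{2} = - 3 \left(- \frac{1}{4} - 1\right)^{2} = - 3 \left(- \frac{5}{4}\right)^{2} = \left(-3\right) \frac{25}{16} = - \frac{75}{16}$)
$y{\left(6,X{\left(1,4 \right)} \right)} \left(-3\right) \left(-29\right) = \left(- \frac{75}{16}\right) \left(-3\right) \left(-29\right) = \frac{225}{16} \left(-29\right) = - \frac{6525}{16}$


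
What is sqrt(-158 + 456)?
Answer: sqrt(298) ≈ 17.263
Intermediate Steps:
sqrt(-158 + 456) = sqrt(298)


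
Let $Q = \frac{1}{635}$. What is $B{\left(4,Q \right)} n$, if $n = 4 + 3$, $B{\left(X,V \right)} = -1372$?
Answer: $-9604$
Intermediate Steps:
$Q = \frac{1}{635} \approx 0.0015748$
$n = 7$
$B{\left(4,Q \right)} n = \left(-1372\right) 7 = -9604$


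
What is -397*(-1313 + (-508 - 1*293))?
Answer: 839258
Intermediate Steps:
-397*(-1313 + (-508 - 1*293)) = -397*(-1313 + (-508 - 293)) = -397*(-1313 - 801) = -397*(-2114) = 839258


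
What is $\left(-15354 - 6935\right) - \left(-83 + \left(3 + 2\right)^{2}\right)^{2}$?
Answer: $-25653$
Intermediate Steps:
$\left(-15354 - 6935\right) - \left(-83 + \left(3 + 2\right)^{2}\right)^{2} = \left(-15354 - 6935\right) - \left(-83 + 5^{2}\right)^{2} = -22289 - \left(-83 + 25\right)^{2} = -22289 - \left(-58\right)^{2} = -22289 - 3364 = -25653$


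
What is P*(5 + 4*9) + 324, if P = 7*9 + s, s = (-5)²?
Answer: 3932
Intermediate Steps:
s = 25
P = 88 (P = 7*9 + 25 = 63 + 25 = 88)
P*(5 + 4*9) + 324 = 88*(5 + 4*9) + 324 = 88*(5 + 36) + 324 = 88*41 + 324 = 3608 + 324 = 3932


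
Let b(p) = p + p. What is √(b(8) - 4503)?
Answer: I*√4487 ≈ 66.985*I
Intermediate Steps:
b(p) = 2*p
√(b(8) - 4503) = √(2*8 - 4503) = √(16 - 4503) = √(-4487) = I*√4487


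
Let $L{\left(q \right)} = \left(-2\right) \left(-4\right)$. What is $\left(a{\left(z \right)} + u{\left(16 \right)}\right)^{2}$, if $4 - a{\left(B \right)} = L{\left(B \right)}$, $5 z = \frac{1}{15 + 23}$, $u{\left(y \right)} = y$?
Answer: $144$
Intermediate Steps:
$z = \frac{1}{190}$ ($z = \frac{1}{5 \left(15 + 23\right)} = \frac{1}{5 \cdot 38} = \frac{1}{5} \cdot \frac{1}{38} = \frac{1}{190} \approx 0.0052632$)
$L{\left(q \right)} = 8$
$a{\left(B \right)} = -4$ ($a{\left(B \right)} = 4 - 8 = -4$)
$\left(a{\left(z \right)} + u{\left(16 \right)}\right)^{2} = \left(-4 + 16\right)^{2} = 12^{2} = 144$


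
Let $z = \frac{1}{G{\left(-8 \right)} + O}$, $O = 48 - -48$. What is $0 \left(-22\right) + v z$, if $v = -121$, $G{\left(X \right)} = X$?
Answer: $- \frac{11}{8} \approx -1.375$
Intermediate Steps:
$O = 96$ ($O = 48 + 48 = 96$)
$z = \frac{1}{88}$ ($z = \frac{1}{-8 + 96} = \frac{1}{88} \approx 0.011364$)
$0 \left(-22\right) + v z = 0 \left(-22\right) - \frac{11}{8} = 0 - \frac{11}{8} = - \frac{11}{8}$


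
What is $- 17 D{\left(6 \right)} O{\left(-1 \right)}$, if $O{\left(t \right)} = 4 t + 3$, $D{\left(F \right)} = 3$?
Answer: $51$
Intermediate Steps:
$O{\left(t \right)} = 3 + 4 t$
$- 17 D{\left(6 \right)} O{\left(-1 \right)} = \left(-17\right) 3 \left(3 + 4 \left(-1\right)\right) = - 51 \left(3 - 4\right) = \left(-51\right) \left(-1\right) = 51$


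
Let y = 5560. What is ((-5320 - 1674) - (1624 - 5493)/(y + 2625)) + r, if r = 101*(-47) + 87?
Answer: -95384121/8185 ≈ -11654.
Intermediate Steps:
r = -4660 (r = -4747 + 87 = -4660)
((-5320 - 1674) - (1624 - 5493)/(y + 2625)) + r = ((-5320 - 1674) - (1624 - 5493)/(5560 + 2625)) - 4660 = (-6994 - (-3869)/8185) - 4660 = (-6994 - 1*(-3869/8185)) - 4660 = (-6994 + 3869/8185) - 4660 = -57242021/8185 - 4660 = -95384121/8185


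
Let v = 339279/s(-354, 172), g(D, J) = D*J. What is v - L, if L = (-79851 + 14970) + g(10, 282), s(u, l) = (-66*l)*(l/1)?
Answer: 40392164635/650848 ≈ 62061.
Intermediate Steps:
s(u, l) = -66*l**2 (s(u, l) = (-66*l)*(l*1) = (-66*l)*l = -66*l**2)
v = -113093/650848 (v = 339279/((-66*172**2)) = 339279/((-66*29584)) = 339279/(-1952544) = 339279*(-1/1952544) = -113093/650848 ≈ -0.17376)
L = -62061 (L = (-79851 + 14970) + 10*282 = -64881 + 2820 = -62061)
v - L = -113093/650848 - 1*(-62061) = -113093/650848 + 62061 = 40392164635/650848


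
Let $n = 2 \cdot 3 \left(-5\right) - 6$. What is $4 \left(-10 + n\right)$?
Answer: $-184$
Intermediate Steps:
$n = -36$ ($n = 6 \left(-5\right) - 6 = -30 - 6 = -36$)
$4 \left(-10 + n\right) = 4 \left(-10 - 36\right) = 4 \left(-46\right) = -184$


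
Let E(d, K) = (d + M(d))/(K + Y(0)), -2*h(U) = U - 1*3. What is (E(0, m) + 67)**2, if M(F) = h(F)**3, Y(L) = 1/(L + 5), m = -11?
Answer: 1138489/256 ≈ 4447.2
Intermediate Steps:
h(U) = 3/2 - U/2 (h(U) = -(U - 1*3)/2 = -(U - 3)/2 = -(-3 + U)/2 = 3/2 - U/2)
Y(L) = 1/(5 + L)
M(F) = (3/2 - F/2)**3
E(d, K) = (d - (-3 + d)**3/8)/(1/5 + K) (E(d, K) = (d - (-3 + d)**3/8)/(K + 1/(5 + 0)) = (d - (-3 + d)**3/8)/(K + 1/5) = (d - (-3 + d)**3/8)/(1/5 + K))
(E(0, m) + 67)**2 = (5*(-(-3 + 0)**3 + 8*0)/(8*(1 + 5*(-11))) + 67)**2 = (5*(-1*(-3)**3 + 0)/(8*(1 - 55)) + 67)**2 = ((5/8)*(-1*(-27) + 0)/(-54) + 67)**2 = ((5/8)*(-1/54)*(27 + 0) + 67)**2 = ((5/8)*(-1/54)*27 + 67)**2 = (-5/16 + 67)**2 = (1067/16)**2 = 1138489/256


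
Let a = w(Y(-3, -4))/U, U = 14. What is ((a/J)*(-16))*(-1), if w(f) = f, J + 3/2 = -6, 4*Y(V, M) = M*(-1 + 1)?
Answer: 0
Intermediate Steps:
Y(V, M) = 0 (Y(V, M) = (M*(-1 + 1))/4 = (M*0)/4 = (¼)*0 = 0)
J = -15/2 (J = -3/2 - 6 = -15/2 ≈ -7.5000)
a = 0 (a = 0/14 = 0*(1/14) = 0)
((a/J)*(-16))*(-1) = ((0/(-15/2))*(-16))*(-1) = ((0*(-2/15))*(-16))*(-1) = (0*(-16))*(-1) = 0*(-1) = 0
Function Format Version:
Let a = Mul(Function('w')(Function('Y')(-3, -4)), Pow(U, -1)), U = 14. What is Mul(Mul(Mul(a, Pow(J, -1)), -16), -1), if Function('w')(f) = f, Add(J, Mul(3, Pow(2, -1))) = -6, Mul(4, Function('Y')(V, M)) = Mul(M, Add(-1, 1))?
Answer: 0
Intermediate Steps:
Function('Y')(V, M) = 0 (Function('Y')(V, M) = Mul(Rational(1, 4), Mul(M, Add(-1, 1))) = Mul(Rational(1, 4), Mul(M, 0)) = Mul(Rational(1, 4), 0) = 0)
J = Rational(-15, 2) (J = Add(Rational(-3, 2), -6) = Rational(-15, 2) ≈ -7.5000)
a = 0 (a = Mul(0, Pow(14, -1)) = Mul(0, Rational(1, 14)) = 0)
Mul(Mul(Mul(a, Pow(J, -1)), -16), -1) = Mul(Mul(Mul(0, Pow(Rational(-15, 2), -1)), -16), -1) = Mul(Mul(Mul(0, Rational(-2, 15)), -16), -1) = Mul(Mul(0, -16), -1) = Mul(0, -1) = 0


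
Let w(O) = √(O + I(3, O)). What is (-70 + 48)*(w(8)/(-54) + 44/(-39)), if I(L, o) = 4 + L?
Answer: 968/39 + 11*√15/27 ≈ 26.398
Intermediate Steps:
w(O) = √(7 + O) (w(O) = √(O + (4 + 3)) = √(O + 7) = √(7 + O))
(-70 + 48)*(w(8)/(-54) + 44/(-39)) = (-70 + 48)*(√(7 + 8)/(-54) + 44/(-39)) = -22*(√15*(-1/54) + 44*(-1/39)) = -22*(-√15/54 - 44/39) = -22*(-44/39 - √15/54) = 968/39 + 11*√15/27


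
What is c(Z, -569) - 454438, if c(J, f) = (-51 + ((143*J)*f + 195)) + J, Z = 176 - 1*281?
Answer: 8089136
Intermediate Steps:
Z = -105 (Z = 176 - 281 = -105)
c(J, f) = 144 + J + 143*J*f (c(J, f) = (-51 + (143*J*f + 195)) + J = (-51 + (195 + 143*J*f)) + J = (144 + 143*J*f) + J = 144 + J + 143*J*f)
c(Z, -569) - 454438 = (144 - 105 + 143*(-105)*(-569)) - 454438 = (144 - 105 + 8543535) - 454438 = 8543574 - 454438 = 8089136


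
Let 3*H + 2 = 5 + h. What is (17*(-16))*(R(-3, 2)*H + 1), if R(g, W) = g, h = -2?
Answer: 0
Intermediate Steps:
H = ⅓ (H = -⅔ + (5 - 2)/3 = -⅔ + (⅓)*3 = -⅔ + 1 = ⅓ ≈ 0.33333)
(17*(-16))*(R(-3, 2)*H + 1) = (17*(-16))*(-3*⅓ + 1) = -272*(-1 + 1) = -272*0 = 0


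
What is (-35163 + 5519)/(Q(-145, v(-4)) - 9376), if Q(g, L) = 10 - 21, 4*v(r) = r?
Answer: 29644/9387 ≈ 3.1580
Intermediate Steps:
v(r) = r/4
Q(g, L) = -11
(-35163 + 5519)/(Q(-145, v(-4)) - 9376) = (-35163 + 5519)/(-11 - 9376) = -29644/(-9387) = -29644*(-1/9387) = 29644/9387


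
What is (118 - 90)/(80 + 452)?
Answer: 1/19 ≈ 0.052632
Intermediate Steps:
(118 - 90)/(80 + 452) = 28/532 = 28*(1/532) = 1/19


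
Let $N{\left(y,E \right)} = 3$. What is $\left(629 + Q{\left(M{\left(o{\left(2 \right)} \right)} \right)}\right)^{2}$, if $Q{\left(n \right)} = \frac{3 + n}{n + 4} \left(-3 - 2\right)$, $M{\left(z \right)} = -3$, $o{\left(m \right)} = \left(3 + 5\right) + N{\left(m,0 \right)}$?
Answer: $395641$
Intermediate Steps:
$o{\left(m \right)} = 11$ ($o{\left(m \right)} = \left(3 + 5\right) + 3 = 8 + 3 = 11$)
$Q{\left(n \right)} = - \frac{5 \left(3 + n\right)}{4 + n}$ ($Q{\left(n \right)} = \frac{3 + n}{4 + n} \left(-3 - 2\right) = \frac{3 + n}{4 + n} \left(-5\right) = - \frac{5 \left(3 + n\right)}{4 + n}$)
$\left(629 + Q{\left(M{\left(o{\left(2 \right)} \right)} \right)}\right)^{2} = \left(629 + \frac{5 \left(-3 - -3\right)}{4 - 3}\right)^{2} = \left(629 + \frac{5 \left(-3 + 3\right)}{1}\right)^{2} = \left(629 + 5 \cdot 1 \cdot 0\right)^{2} = \left(629 + 0\right)^{2} = 629^{2} = 395641$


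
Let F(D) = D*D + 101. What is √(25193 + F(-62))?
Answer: √29138 ≈ 170.70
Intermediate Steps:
F(D) = 101 + D² (F(D) = D² + 101 = 101 + D²)
√(25193 + F(-62)) = √(25193 + (101 + (-62)²)) = √(25193 + (101 + 3844)) = √(25193 + 3945) = √29138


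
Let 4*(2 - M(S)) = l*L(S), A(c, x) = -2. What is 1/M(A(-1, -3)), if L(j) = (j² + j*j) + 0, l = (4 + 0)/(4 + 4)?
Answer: 1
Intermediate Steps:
l = ½ (l = 4/8 = 4*(⅛) = ½ ≈ 0.50000)
L(j) = 2*j² (L(j) = (j² + j²) + 0 = 2*j² + 0 = 2*j²)
M(S) = 2 - S²/4 (M(S) = 2 - 2*S²/8 = 2 - S²/4)
1/M(A(-1, -3)) = 1/(2 - ¼*(-2)²) = 1/(2 - ¼*4) = 1/(2 - 1) = 1/1 = 1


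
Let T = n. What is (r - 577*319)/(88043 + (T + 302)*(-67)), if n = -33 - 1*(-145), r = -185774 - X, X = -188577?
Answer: -36252/12061 ≈ -3.0057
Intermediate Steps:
r = 2803 (r = -185774 - 1*(-188577) = -185774 + 188577 = 2803)
n = 112 (n = -33 + 145 = 112)
T = 112
(r - 577*319)/(88043 + (T + 302)*(-67)) = (2803 - 577*319)/(88043 + (112 + 302)*(-67)) = (2803 - 184063)/(88043 + 414*(-67)) = -181260/(88043 - 27738) = -181260/60305 = -181260*1/60305 = -36252/12061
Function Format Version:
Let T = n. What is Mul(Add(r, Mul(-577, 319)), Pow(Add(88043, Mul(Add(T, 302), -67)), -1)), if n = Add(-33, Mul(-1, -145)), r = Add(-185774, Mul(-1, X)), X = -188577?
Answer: Rational(-36252, 12061) ≈ -3.0057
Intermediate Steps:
r = 2803 (r = Add(-185774, Mul(-1, -188577)) = Add(-185774, 188577) = 2803)
n = 112 (n = Add(-33, 145) = 112)
T = 112
Mul(Add(r, Mul(-577, 319)), Pow(Add(88043, Mul(Add(T, 302), -67)), -1)) = Mul(Add(2803, Mul(-577, 319)), Pow(Add(88043, Mul(Add(112, 302), -67)), -1)) = Mul(Add(2803, -184063), Pow(Add(88043, Mul(414, -67)), -1)) = Mul(-181260, Pow(Add(88043, -27738), -1)) = Mul(-181260, Pow(60305, -1)) = Mul(-181260, Rational(1, 60305)) = Rational(-36252, 12061)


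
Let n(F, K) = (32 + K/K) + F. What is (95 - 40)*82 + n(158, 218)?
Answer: 4701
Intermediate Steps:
n(F, K) = 33 + F (n(F, K) = (32 + 1) + F = 33 + F)
(95 - 40)*82 + n(158, 218) = (95 - 40)*82 + (33 + 158) = 55*82 + 191 = 4510 + 191 = 4701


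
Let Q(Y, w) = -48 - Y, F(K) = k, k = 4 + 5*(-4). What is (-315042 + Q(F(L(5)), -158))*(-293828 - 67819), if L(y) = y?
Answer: 113945566878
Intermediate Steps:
k = -16 (k = 4 - 20 = -16)
F(K) = -16
(-315042 + Q(F(L(5)), -158))*(-293828 - 67819) = (-315042 + (-48 - 1*(-16)))*(-293828 - 67819) = (-315042 + (-48 + 16))*(-361647) = (-315042 - 32)*(-361647) = -315074*(-361647) = 113945566878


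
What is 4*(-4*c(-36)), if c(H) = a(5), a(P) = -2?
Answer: 32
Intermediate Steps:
c(H) = -2
4*(-4*c(-36)) = 4*(-4*(-2)) = 4*8 = 32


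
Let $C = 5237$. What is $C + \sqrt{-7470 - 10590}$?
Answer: $5237 + 2 i \sqrt{4515} \approx 5237.0 + 134.39 i$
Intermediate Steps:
$C + \sqrt{-7470 - 10590} = 5237 + \sqrt{-7470 - 10590} = 5237 + \sqrt{-18060} = 5237 + 2 i \sqrt{4515}$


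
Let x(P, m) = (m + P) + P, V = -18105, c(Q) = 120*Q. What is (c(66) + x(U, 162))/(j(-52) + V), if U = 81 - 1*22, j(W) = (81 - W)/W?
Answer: -426400/941593 ≈ -0.45285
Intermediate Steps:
j(W) = (81 - W)/W
U = 59 (U = 81 - 22 = 59)
x(P, m) = m + 2*P (x(P, m) = (P + m) + P = m + 2*P)
(c(66) + x(U, 162))/(j(-52) + V) = (120*66 + (162 + 2*59))/((81 - 1*(-52))/(-52) - 18105) = (7920 + (162 + 118))/(-(81 + 52)/52 - 18105) = (7920 + 280)/(-1/52*133 - 18105) = 8200/(-133/52 - 18105) = 8200/(-941593/52) = 8200*(-52/941593) = -426400/941593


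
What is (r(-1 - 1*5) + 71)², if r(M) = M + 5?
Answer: 4900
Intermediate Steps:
r(M) = 5 + M
(r(-1 - 1*5) + 71)² = ((5 + (-1 - 1*5)) + 71)² = ((5 + (-1 - 5)) + 71)² = ((5 - 6) + 71)² = (-1 + 71)² = 70² = 4900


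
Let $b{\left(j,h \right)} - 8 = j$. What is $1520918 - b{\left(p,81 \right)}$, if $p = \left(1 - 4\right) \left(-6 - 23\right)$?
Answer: $1520823$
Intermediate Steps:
$p = 87$ ($p = \left(-3\right) \left(-29\right) = 87$)
$b{\left(j,h \right)} = 8 + j$
$1520918 - b{\left(p,81 \right)} = 1520918 - \left(8 + 87\right) = 1520918 - 95 = 1520823$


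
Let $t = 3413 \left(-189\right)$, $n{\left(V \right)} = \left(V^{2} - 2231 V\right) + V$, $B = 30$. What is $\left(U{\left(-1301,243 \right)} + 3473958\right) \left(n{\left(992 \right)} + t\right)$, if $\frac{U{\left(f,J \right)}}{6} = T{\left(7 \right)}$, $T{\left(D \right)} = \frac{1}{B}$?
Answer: $- \frac{32536276121023}{5} \approx -6.5073 \cdot 10^{12}$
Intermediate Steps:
$n{\left(V \right)} = V^{2} - 2230 V$
$T{\left(D \right)} = \frac{1}{30}$
$t = -645057$
$U{\left(f,J \right)} = \frac{1}{5}$ ($U{\left(f,J \right)} = 6 \cdot \frac{1}{30} = \frac{1}{5}$)
$\left(U{\left(-1301,243 \right)} + 3473958\right) \left(n{\left(992 \right)} + t\right) = \left(\frac{1}{5} + 3473958\right) \left(992 \left(-2230 + 992\right) - 645057\right) = \frac{17369791 \left(992 \left(-1238\right) - 645057\right)}{5} = \frac{17369791 \left(-1228096 - 645057\right)}{5} = \frac{17369791}{5} \left(-1873153\right) = - \frac{32536276121023}{5}$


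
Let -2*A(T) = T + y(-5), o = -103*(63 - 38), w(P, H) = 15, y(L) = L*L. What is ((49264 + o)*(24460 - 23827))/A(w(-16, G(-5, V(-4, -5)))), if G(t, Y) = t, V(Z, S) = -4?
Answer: -29554137/20 ≈ -1.4777e+6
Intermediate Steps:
y(L) = L²
o = -2575 (o = -103*25 = -2575)
A(T) = -25/2 - T/2 (A(T) = -(T + (-5)²)/2 = -(T + 25)/2 = -(25 + T)/2 = -25/2 - T/2)
((49264 + o)*(24460 - 23827))/A(w(-16, G(-5, V(-4, -5)))) = ((49264 - 2575)*(24460 - 23827))/(-25/2 - ½*15) = (46689*633)/(-25/2 - 15/2) = 29554137/(-20) = 29554137*(-1/20) = -29554137/20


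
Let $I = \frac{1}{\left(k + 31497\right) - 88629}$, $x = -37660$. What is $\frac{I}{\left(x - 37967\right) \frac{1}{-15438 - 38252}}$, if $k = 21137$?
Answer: $- \frac{10738}{544438773} \approx -1.9723 \cdot 10^{-5}$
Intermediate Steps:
$I = - \frac{1}{35995}$ ($I = \frac{1}{\left(21137 + 31497\right) - 88629} = \frac{1}{52634 - 88629} = \frac{1}{-35995} = - \frac{1}{35995} \approx -2.7782 \cdot 10^{-5}$)
$\frac{I}{\left(x - 37967\right) \frac{1}{-15438 - 38252}} = - \frac{1}{35995 \frac{-37660 - 37967}{-15438 - 38252}} = - \frac{1}{35995 \left(- \frac{75627}{-53690}\right)} = - \frac{1}{35995 \left(\left(-75627\right) \left(- \frac{1}{53690}\right)\right)} = - \frac{1}{35995 \cdot \frac{75627}{53690}} = \left(- \frac{1}{35995}\right) \frac{53690}{75627} = - \frac{10738}{544438773}$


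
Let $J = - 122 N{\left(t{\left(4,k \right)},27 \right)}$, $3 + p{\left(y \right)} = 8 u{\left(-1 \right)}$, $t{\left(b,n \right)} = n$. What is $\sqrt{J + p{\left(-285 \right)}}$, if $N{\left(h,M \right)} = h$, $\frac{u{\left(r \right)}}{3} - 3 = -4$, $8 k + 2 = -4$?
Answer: $\frac{\sqrt{258}}{2} \approx 8.0312$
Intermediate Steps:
$k = - \frac{3}{4}$ ($k = - \frac{1}{4} + \frac{1}{8} \left(-4\right) = - \frac{1}{4} - \frac{1}{2} = - \frac{3}{4} \approx -0.75$)
$u{\left(r \right)} = -3$ ($u{\left(r \right)} = 9 + 3 \left(-4\right) = 9 - 12 = -3$)
$p{\left(y \right)} = -27$ ($p{\left(y \right)} = -3 + 8 \left(-3\right) = -3 - 24 = -27$)
$J = \frac{183}{2}$ ($J = \left(-122\right) \left(- \frac{3}{4}\right) = \frac{183}{2} \approx 91.5$)
$\sqrt{J + p{\left(-285 \right)}} = \sqrt{\frac{183}{2} - 27} = \sqrt{\frac{129}{2}} = \frac{\sqrt{258}}{2}$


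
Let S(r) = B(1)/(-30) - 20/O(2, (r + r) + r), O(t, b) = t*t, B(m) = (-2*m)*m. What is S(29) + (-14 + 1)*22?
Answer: -4364/15 ≈ -290.93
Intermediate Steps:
B(m) = -2*m²
O(t, b) = t²
S(r) = -74/15 (S(r) = -2*1²/(-30) - 20/(2²) = -2*1*(-1/30) - 20/4 = -2*(-1/30) - 20*¼ = 1/15 - 5 = -74/15)
S(29) + (-14 + 1)*22 = -74/15 + (-14 + 1)*22 = -74/15 - 13*22 = -74/15 - 286 = -4364/15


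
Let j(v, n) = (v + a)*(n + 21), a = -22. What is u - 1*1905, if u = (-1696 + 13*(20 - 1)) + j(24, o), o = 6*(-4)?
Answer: -3360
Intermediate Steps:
o = -24
j(v, n) = (-22 + v)*(21 + n) (j(v, n) = (v - 22)*(n + 21) = (-22 + v)*(21 + n))
u = -1455 (u = (-1696 + 13*(20 - 1)) + (-462 - 22*(-24) + 21*24 - 24*24) = (-1696 + 13*19) + (-462 + 528 + 504 - 576) = (-1696 + 247) - 6 = -1449 - 6 = -1455)
u - 1*1905 = -1455 - 1*1905 = -1455 - 1905 = -3360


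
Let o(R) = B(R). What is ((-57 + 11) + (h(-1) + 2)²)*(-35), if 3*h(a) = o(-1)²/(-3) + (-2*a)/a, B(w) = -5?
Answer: 124495/81 ≈ 1537.0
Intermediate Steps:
o(R) = -5
h(a) = -31/9 (h(a) = ((-5)²/(-3) + (-2*a)/a)/3 = (25*(-⅓) - 2)/3 = (-25/3 - 2)/3 = (⅓)*(-31/3) = -31/9)
((-57 + 11) + (h(-1) + 2)²)*(-35) = ((-57 + 11) + (-31/9 + 2)²)*(-35) = (-46 + (-13/9)²)*(-35) = (-46 + 169/81)*(-35) = -3557/81*(-35) = 124495/81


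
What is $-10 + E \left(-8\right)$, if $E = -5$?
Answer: $30$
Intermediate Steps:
$-10 + E \left(-8\right) = -10 - -40 = -10 + 40 = 30$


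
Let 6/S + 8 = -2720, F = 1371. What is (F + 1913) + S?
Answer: 4479373/1364 ≈ 3284.0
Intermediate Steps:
S = -3/1364 (S = 6/(-8 - 2720) = 6/(-2728) = 6*(-1/2728) = -3/1364 ≈ -0.0021994)
(F + 1913) + S = (1371 + 1913) - 3/1364 = 3284 - 3/1364 = 4479373/1364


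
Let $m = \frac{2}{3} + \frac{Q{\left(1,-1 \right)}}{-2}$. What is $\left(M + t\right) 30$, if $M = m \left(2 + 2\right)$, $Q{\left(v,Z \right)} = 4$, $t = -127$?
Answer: $-3970$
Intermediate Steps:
$m = - \frac{4}{3}$ ($m = \frac{2}{3} + \frac{4}{-2} = 2 \cdot \frac{1}{3} + 4 \left(- \frac{1}{2}\right) = \frac{2}{3} - 2 = - \frac{4}{3} \approx -1.3333$)
$M = - \frac{16}{3}$ ($M = - \frac{4 \left(2 + 2\right)}{3} = \left(- \frac{4}{3}\right) 4 = - \frac{16}{3} \approx -5.3333$)
$\left(M + t\right) 30 = \left(- \frac{16}{3} - 127\right) 30 = \left(- \frac{397}{3}\right) 30 = -3970$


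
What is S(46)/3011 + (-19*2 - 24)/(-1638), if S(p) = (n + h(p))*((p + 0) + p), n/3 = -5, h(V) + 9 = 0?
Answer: -1715011/2466009 ≈ -0.69546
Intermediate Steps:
h(V) = -9 (h(V) = -9 + 0 = -9)
n = -15 (n = 3*(-5) = -15)
S(p) = -48*p (S(p) = (-15 - 9)*((p + 0) + p) = -24*(p + p) = -48*p)
S(46)/3011 + (-19*2 - 24)/(-1638) = -48*46/3011 + (-19*2 - 24)/(-1638) = -2208*1/3011 + (-38 - 24)*(-1/1638) = -2208/3011 - 62*(-1/1638) = -2208/3011 + 31/819 = -1715011/2466009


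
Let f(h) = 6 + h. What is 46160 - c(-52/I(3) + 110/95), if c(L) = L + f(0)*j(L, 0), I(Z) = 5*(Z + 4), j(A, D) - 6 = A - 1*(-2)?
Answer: 4380858/95 ≈ 46114.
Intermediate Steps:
j(A, D) = 8 + A (j(A, D) = 6 + (A - 1*(-2)) = 6 + (A + 2) = 6 + (2 + A) = 8 + A)
I(Z) = 20 + 5*Z (I(Z) = 5*(4 + Z) = 20 + 5*Z)
c(L) = 48 + 7*L (c(L) = L + (6 + 0)*(8 + L) = L + 6*(8 + L) = L + (48 + 6*L) = 48 + 7*L)
46160 - c(-52/I(3) + 110/95) = 46160 - (48 + 7*(-52/(20 + 5*3) + 110/95)) = 46160 - (48 + 7*(-52/(20 + 15) + 110*(1/95))) = 46160 - (48 + 7*(-52/35 + 22/19)) = 46160 - (48 + 7*(-218/665)) = 46160 - (48 - 218/95) = 46160 - 1*4342/95 = 46160 - 4342/95 = 4380858/95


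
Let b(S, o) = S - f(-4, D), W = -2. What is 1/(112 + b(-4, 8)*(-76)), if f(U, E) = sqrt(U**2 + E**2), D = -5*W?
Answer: -13/15530 + 19*sqrt(29)/62120 ≈ 0.00081002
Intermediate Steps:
D = 10 (D = -5*(-2) = 10)
f(U, E) = sqrt(E**2 + U**2)
b(S, o) = S - 2*sqrt(29) (b(S, o) = S - sqrt(10**2 + (-4)**2) = S - sqrt(100 + 16) = S - sqrt(116) = S - 2*sqrt(29))
1/(112 + b(-4, 8)*(-76)) = 1/(112 + (-4 - 2*sqrt(29))*(-76)) = 1/(112 + (304 + 152*sqrt(29))) = 1/(416 + 152*sqrt(29))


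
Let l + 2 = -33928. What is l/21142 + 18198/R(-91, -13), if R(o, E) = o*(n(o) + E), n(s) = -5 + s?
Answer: 24095223/104853749 ≈ 0.22980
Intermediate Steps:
R(o, E) = o*(-5 + E + o) (R(o, E) = o*((-5 + o) + E) = o*(-5 + E + o))
l = -33930 (l = -2 - 33928 = -33930)
l/21142 + 18198/R(-91, -13) = -33930/21142 + 18198/((-91*(-5 - 13 - 91))) = -33930*1/21142 + 18198/((-91*(-109))) = -16965/10571 + 18198/9919 = 24095223/104853749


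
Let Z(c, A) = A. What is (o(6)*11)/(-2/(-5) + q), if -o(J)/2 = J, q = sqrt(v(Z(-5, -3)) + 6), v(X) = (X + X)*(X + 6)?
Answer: 330*I/(-I + 5*sqrt(3)) ≈ -4.3421 + 37.604*I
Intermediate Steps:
v(X) = 2*X*(6 + X) (v(X) = (2*X)*(6 + X) = 2*X*(6 + X))
q = 2*I*sqrt(3) (q = sqrt(2*(-3)*(6 - 3) + 6) = sqrt(2*(-3)*3 + 6) = sqrt(-18 + 6) = sqrt(-12) = 2*I*sqrt(3) ≈ 3.4641*I)
o(J) = -2*J
(o(6)*11)/(-2/(-5) + q) = (-2*6*11)/(-2/(-5) + 2*I*sqrt(3)) = (-12*11)/(-2*(-1/5) + 2*I*sqrt(3)) = -132/(2/5 + 2*I*sqrt(3))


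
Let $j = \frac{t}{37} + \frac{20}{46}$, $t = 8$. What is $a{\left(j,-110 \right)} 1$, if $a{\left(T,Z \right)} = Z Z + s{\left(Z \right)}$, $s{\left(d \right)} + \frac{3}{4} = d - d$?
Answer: $\frac{48397}{4} \approx 12099.0$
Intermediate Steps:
$s{\left(d \right)} = - \frac{3}{4}$ ($s{\left(d \right)} = - \frac{3}{4} + \left(d - d\right) = - \frac{3}{4} + 0 = - \frac{3}{4}$)
$j = \frac{554}{851}$ ($j = \frac{8}{37} + \frac{20}{46} = 8 \cdot \frac{1}{37} + 20 \cdot \frac{1}{46} = \frac{8}{37} + \frac{10}{23} = \frac{554}{851} \approx 0.651$)
$a{\left(T,Z \right)} = - \frac{3}{4} + Z^{2}$ ($a{\left(T,Z \right)} = Z Z - \frac{3}{4} = Z^{2} - \frac{3}{4} = - \frac{3}{4} + Z^{2}$)
$a{\left(j,-110 \right)} 1 = \left(- \frac{3}{4} + \left(-110\right)^{2}\right) 1 = \left(- \frac{3}{4} + 12100\right) 1 = \frac{48397}{4} \cdot 1 = \frac{48397}{4}$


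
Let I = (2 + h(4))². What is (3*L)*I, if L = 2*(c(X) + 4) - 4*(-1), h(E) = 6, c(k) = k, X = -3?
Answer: 1152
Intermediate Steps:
L = 6 (L = 2*(-3 + 4) - 4*(-1) = 2*1 + 4 = 2 + 4 = 6)
I = 64 (I = (2 + 6)² = 8² = 64)
(3*L)*I = (3*6)*64 = 18*64 = 1152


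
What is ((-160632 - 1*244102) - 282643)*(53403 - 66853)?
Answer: 9245220650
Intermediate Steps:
((-160632 - 1*244102) - 282643)*(53403 - 66853) = ((-160632 - 244102) - 282643)*(-13450) = (-404734 - 282643)*(-13450) = -687377*(-13450) = 9245220650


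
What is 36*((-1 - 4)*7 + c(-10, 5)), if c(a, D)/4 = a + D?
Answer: -1980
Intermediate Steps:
c(a, D) = 4*D + 4*a (c(a, D) = 4*(a + D) = 4*(D + a) = 4*D + 4*a)
36*((-1 - 4)*7 + c(-10, 5)) = 36*((-1 - 4)*7 + (4*5 + 4*(-10))) = 36*(-5*7 + (20 - 40)) = 36*(-35 - 20) = 36*(-55) = -1980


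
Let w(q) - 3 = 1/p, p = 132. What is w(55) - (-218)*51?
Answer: 1467973/132 ≈ 11121.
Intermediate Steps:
w(q) = 397/132 (w(q) = 3 + 1/132 = 397/132)
w(55) - (-218)*51 = 397/132 - (-218)*51 = 397/132 - 1*(-11118) = 397/132 + 11118 = 1467973/132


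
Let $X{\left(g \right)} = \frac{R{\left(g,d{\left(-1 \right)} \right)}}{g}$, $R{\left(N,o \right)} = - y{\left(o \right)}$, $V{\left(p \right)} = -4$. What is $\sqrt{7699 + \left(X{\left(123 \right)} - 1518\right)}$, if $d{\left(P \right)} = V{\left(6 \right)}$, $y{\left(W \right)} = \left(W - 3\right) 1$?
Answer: $\frac{\sqrt{93513210}}{123} \approx 78.62$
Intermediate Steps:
$y{\left(W \right)} = -3 + W$ ($y{\left(W \right)} = \left(-3 + W\right) 1 = -3 + W$)
$d{\left(P \right)} = -4$
$R{\left(N,o \right)} = 3 - o$ ($R{\left(N,o \right)} = - (-3 + o) = 3 - o$)
$X{\left(g \right)} = \frac{7}{g}$ ($X{\left(g \right)} = \frac{3 - -4}{g} = \frac{3 + 4}{g} = \frac{7}{g}$)
$\sqrt{7699 + \left(X{\left(123 \right)} - 1518\right)} = \sqrt{7699 - \left(1518 - \frac{7}{123}\right)} = \sqrt{7699 + \left(7 \cdot \frac{1}{123} - 1518\right)} = \sqrt{7699 + \left(\frac{7}{123} - 1518\right)} = \sqrt{7699 - \frac{186707}{123}} = \sqrt{\frac{760270}{123}} = \frac{\sqrt{93513210}}{123}$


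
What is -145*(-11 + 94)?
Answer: -12035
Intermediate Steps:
-145*(-11 + 94) = -145*83 = -12035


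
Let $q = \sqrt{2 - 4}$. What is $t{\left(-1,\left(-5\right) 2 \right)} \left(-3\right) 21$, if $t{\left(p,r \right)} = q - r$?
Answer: $-630 - 63 i \sqrt{2} \approx -630.0 - 89.095 i$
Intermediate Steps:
$q = i \sqrt{2}$ ($q = \sqrt{-2} = i \sqrt{2} \approx 1.4142 i$)
$t{\left(p,r \right)} = - r + i \sqrt{2}$ ($t{\left(p,r \right)} = i \sqrt{2} - r = - r + i \sqrt{2}$)
$t{\left(-1,\left(-5\right) 2 \right)} \left(-3\right) 21 = \left(- \left(-5\right) 2 + i \sqrt{2}\right) \left(-3\right) 21 = \left(\left(-1\right) \left(-10\right) + i \sqrt{2}\right) \left(-3\right) 21 = \left(10 + i \sqrt{2}\right) \left(-3\right) 21 = \left(-30 - 3 i \sqrt{2}\right) 21 = -630 - 63 i \sqrt{2}$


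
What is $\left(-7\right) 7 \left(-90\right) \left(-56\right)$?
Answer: $-246960$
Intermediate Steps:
$\left(-7\right) 7 \left(-90\right) \left(-56\right) = \left(-49\right) \left(-90\right) \left(-56\right) = 4410 \left(-56\right) = -246960$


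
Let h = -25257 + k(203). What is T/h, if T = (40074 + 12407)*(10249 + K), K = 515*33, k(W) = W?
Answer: -714896182/12527 ≈ -57068.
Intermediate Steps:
h = -25054 (h = -25257 + 203 = -25054)
K = 16995
T = 1429792364 (T = (40074 + 12407)*(10249 + 16995) = 52481*27244 = 1429792364)
T/h = 1429792364/(-25054) = 1429792364*(-1/25054) = -714896182/12527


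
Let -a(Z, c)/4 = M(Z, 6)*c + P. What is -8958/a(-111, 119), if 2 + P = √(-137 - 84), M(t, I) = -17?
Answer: -9069975/8201692 - 4479*I*√221/8201692 ≈ -1.1059 - 0.0081185*I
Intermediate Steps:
P = -2 + I*√221 (P = -2 + √(-137 - 84) = -2 + √(-221) = -2 + I*√221 ≈ -2.0 + 14.866*I)
a(Z, c) = 8 + 68*c - 4*I*√221 (a(Z, c) = -4*(-17*c + (-2 + I*√221)) = -4*(-2 - 17*c + I*√221) = 8 + 68*c - 4*I*√221)
-8958/a(-111, 119) = -8958/(8 + 68*119 - 4*I*√221) = -8958/(8 + 8092 - 4*I*√221) = -8958/(8100 - 4*I*√221)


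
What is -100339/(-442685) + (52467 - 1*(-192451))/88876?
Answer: 58669626897/19672036030 ≈ 2.9824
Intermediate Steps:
-100339/(-442685) + (52467 - 1*(-192451))/88876 = -100339*(-1/442685) + (52467 + 192451)*(1/88876) = 100339/442685 + 244918*(1/88876) = 100339/442685 + 122459/44438 = 58669626897/19672036030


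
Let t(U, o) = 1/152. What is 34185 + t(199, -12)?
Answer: 5196121/152 ≈ 34185.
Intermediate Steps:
t(U, o) = 1/152
34185 + t(199, -12) = 34185 + 1/152 = 5196121/152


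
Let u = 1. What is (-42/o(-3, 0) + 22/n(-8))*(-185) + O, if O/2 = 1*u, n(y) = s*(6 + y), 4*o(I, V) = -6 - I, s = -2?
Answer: -22751/2 ≈ -11376.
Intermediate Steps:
o(I, V) = -3/2 - I/4 (o(I, V) = (-6 - I)/4 = -3/2 - I/4)
n(y) = -12 - 2*y (n(y) = -2*(6 + y) = -12 - 2*y)
O = 2 (O = 2*(1*1) = 2*1 = 2)
(-42/o(-3, 0) + 22/n(-8))*(-185) + O = (-42/(-3/2 - 1/4*(-3)) + 22/(-12 - 2*(-8)))*(-185) + 2 = (-42/(-3/2 + 3/4) + 22/(-12 + 16))*(-185) + 2 = (-42/(-3/4) + 22/4)*(-185) + 2 = (-42*(-4/3) + 22*(1/4))*(-185) + 2 = (56 + 11/2)*(-185) + 2 = (123/2)*(-185) + 2 = -22755/2 + 2 = -22751/2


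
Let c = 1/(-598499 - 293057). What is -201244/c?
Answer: 179420295664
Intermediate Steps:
c = -1/891556 (c = 1/(-891556) = -1/891556 ≈ -1.1216e-6)
-201244/c = -201244/(-1/891556) = -201244*(-891556) = 179420295664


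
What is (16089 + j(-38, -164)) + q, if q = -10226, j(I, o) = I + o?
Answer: 5661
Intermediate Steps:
(16089 + j(-38, -164)) + q = (16089 + (-38 - 164)) - 10226 = (16089 - 202) - 10226 = 15887 - 10226 = 5661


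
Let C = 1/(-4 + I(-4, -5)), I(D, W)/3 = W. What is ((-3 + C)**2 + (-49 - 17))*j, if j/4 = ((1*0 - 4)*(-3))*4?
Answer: -3928704/361 ≈ -10883.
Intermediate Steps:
I(D, W) = 3*W
C = -1/19 (C = 1/(-4 + 3*(-5)) = 1/(-4 - 15) = 1/(-19) = -1/19 ≈ -0.052632)
j = 192 (j = 4*(((1*0 - 4)*(-3))*4) = 4*(((0 - 4)*(-3))*4) = 4*(-4*(-3)*4) = 4*(12*4) = 4*48 = 192)
((-3 + C)**2 + (-49 - 17))*j = ((-3 - 1/19)**2 + (-49 - 17))*192 = ((-58/19)**2 - 66)*192 = (3364/361 - 66)*192 = -20462/361*192 = -3928704/361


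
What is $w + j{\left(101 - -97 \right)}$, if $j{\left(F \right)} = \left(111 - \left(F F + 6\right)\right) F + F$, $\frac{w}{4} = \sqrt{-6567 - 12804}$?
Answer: $-7741404 + 4 i \sqrt{19371} \approx -7.7414 \cdot 10^{6} + 556.72 i$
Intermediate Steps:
$w = 4 i \sqrt{19371}$ ($w = 4 \sqrt{-6567 - 12804} = 4 \sqrt{-19371} = 4 i \sqrt{19371} \approx 556.72 i$)
$j{\left(F \right)} = F + F \left(105 - F^{2}\right)$ ($j{\left(F \right)} = \left(111 - \left(F^{2} + 6\right)\right) F + F = \left(111 - \left(6 + F^{2}\right)\right) F + F = \left(105 - F^{2}\right) F + F = F \left(105 - F^{2}\right) + F = F + F \left(105 - F^{2}\right)$)
$w + j{\left(101 - -97 \right)} = 4 i \sqrt{19371} + \left(101 - -97\right) \left(106 - \left(101 - -97\right)^{2}\right) = 4 i \sqrt{19371} + \left(101 + 97\right) \left(106 - \left(101 + 97\right)^{2}\right) = 4 i \sqrt{19371} + 198 \left(106 - 198^{2}\right) = 4 i \sqrt{19371} + 198 \left(106 - 39204\right) = 4 i \sqrt{19371} + 198 \left(-39098\right) = 4 i \sqrt{19371} - 7741404 = -7741404 + 4 i \sqrt{19371}$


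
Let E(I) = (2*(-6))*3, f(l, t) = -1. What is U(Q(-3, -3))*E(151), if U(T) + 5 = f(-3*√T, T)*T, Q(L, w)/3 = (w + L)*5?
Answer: -3060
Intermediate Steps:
Q(L, w) = 15*L + 15*w (Q(L, w) = 3*((w + L)*5) = 3*((L + w)*5) = 3*(5*L + 5*w) = 15*L + 15*w)
U(T) = -5 - T
E(I) = -36 (E(I) = -12*3 = -36)
U(Q(-3, -3))*E(151) = (-5 - (15*(-3) + 15*(-3)))*(-36) = (-5 - (-45 - 45))*(-36) = (-5 - 1*(-90))*(-36) = (-5 + 90)*(-36) = 85*(-36) = -3060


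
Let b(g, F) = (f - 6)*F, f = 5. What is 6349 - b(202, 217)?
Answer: 6566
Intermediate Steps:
b(g, F) = -F (b(g, F) = (5 - 6)*F = -F)
6349 - b(202, 217) = 6349 - (-1)*217 = 6349 - 1*(-217) = 6349 + 217 = 6566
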